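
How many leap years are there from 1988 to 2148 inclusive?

40

Years divisible by 4: 1988, 1992, …, 2148 — 41 in all.
Of these, 2100 is divisible by 100 but not 400, so not leap.
2000 is divisible by 400, so still leap.
Leap years: 41 − 1 = 40.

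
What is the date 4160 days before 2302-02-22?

2290-10-02

Count 4160 days before February 22, 2302:
From October 2, 2290 to October 2, 2301: 11 years, of which 2 contain a Feb 29 — 9×365 + 2×366 = 4017 days.
(2300 is not a leap year (divisible by 100 but not 400).)
October 2301: 31 − 2 = 29 days remain.
Then November (30), December (31), January (31): 30 + 31 + 31 = 92 days.
February 1–22, 2302: 22 days (2302 is not a leap year).
Residual: 143 days.
Total: 4160 days.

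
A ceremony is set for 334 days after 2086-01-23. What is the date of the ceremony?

2086-12-23

Count 334 days after January 23, 2086:
January 2086: 31 − 23 = 8 days remain.
Then 10 full months totalling 303 days.
December 1–23, 2086: 23 days.
Total: 8 + 303 + 23 = 334 days.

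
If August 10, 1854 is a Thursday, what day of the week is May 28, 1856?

August 10, 1854 → August 10, 1855: 365 days.
August 1855: 31 − 10 = 21 days remain.
Then September (30), October (31), November (30), December (31), January (31), February 1856 (29), March (31), April (30): 30 + 31 + 30 + 31 + 31 + 29 + 31 + 30 = 243 days.
May 1–28, 1856: 28 days.
Residual: 292 days.
Total: 657 days.
657 mod 7 = 6, so 6 days after Thursday is Wednesday.

Wednesday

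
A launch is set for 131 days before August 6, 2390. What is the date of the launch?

March 28, 2390

Count 131 days before August 6, 2390:
March 2390: 31 − 28 = 3 days remain.
Then April (30), May (31), June (30), July (31): 30 + 31 + 30 + 31 = 122 days.
August 1–6, 2390: 6 days.
Total: 3 + 122 + 6 = 131 days.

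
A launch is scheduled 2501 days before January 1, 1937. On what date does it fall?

February 26, 1930

Count 2501 days before January 1, 1937:
February 26, 1930 → February 26, 1931: 365 days.
February 26, 1931 → February 26, 1932: 365 days.
February 26, 1932 → February 26, 1933: 366 days (1932 is a leap year).
February 26, 1933 → February 26, 1934: 365 days.
February 26, 1934 → February 26, 1935: 365 days.
February 26, 1935 → February 26, 1936: 365 days.
February 1936: 29 − 26 = 3 days remain (1936 is a leap year, so February has 29 days).
Then 10 full months totalling 306 days.
January 1, 1937: 1 day.
Residual: 310 days.
Total: 2501 days.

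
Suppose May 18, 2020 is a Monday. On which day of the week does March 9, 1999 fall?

Count forward from the earlier date (March 9, 1999) to the later (May 18, 2020):
From March 9, 1999 to March 9, 2020: 21 years, of which 6 contain a Feb 29 — 15×365 + 6×366 = 7671 days.
(2000 is a leap year (divisible by 400).)
March 2020: 31 − 9 = 22 days remain.
Then April (30): 30 days.
May 1–18, 2020: 18 days.
Residual: 70 days.
Total: 7741 days.
7741 mod 7 = 6, so 6 days before Monday is Tuesday.

Tuesday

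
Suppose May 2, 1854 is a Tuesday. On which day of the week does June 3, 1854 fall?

May 1854: 31 − 2 = 29 days remain.
June 1–3, 1854: 3 days.
Total: 29 + 3 = 32 days.
32 mod 7 = 4, so 4 days after Tuesday is Saturday.

Saturday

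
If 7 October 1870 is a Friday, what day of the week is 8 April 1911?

Saturday

Day-of-year of October 7, 1870: 280.
Day-of-year of April 8, 1911: 98.
1870 has 365 days, so 365 − 280 = 85 days remain in 1870.
Full years 1871–1910: 31 common + 9 leap = 31×365 + 9×366 = 14609 days.
Total: 85 + 14609 + 98 = 14792 days.
14792 mod 7 = 1, so 1 day after Friday is Saturday.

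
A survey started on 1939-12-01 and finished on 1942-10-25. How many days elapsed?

1059

December 1, 1939 → December 1, 1940: 366 days (1940 is a leap year).
December 1, 1940 → December 1, 1941: 365 days.
December 1941: 31 − 1 = 30 days remain.
Then 9 full months totalling 273 days.
October 1–25, 1942: 25 days.
Residual: 328 days.
Total: 1059 days.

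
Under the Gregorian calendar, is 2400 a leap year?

2400 is a leap year (divisible by 400).

Yes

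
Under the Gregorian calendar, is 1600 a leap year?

Yes

1600 is a leap year (divisible by 400).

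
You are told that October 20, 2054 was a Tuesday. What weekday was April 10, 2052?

Count forward from the earlier date (April 10, 2052) to the later (October 20, 2054):
April 10, 2052 → April 10, 2053: 365 days.
April 10, 2053 → April 10, 2054: 365 days.
April 2054: 30 − 10 = 20 days remain.
Then May (31), June (30), July (31), August (31), September (30): 31 + 30 + 31 + 31 + 30 = 153 days.
October 1–20, 2054: 20 days.
Residual: 193 days.
Total: 923 days.
923 mod 7 = 6, so 6 days before Tuesday is Wednesday.

Wednesday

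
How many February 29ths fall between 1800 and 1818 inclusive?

4

Years divisible by 4 in [1800, 1818]: 1800, 1804, 1808, 1812, 1816.
Of these, 1800 is divisible by 100 but not 400, so not leap.
Leap years: 5 − 1 = 4.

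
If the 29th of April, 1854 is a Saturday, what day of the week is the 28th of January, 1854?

Saturday

Count forward from the earlier date (January 28, 1854) to the later (April 29, 1854):
January 1854: 31 − 28 = 3 days remain.
Then February 1854 (28), March (31): 28 + 31 = 59 days.
April 1–29, 1854: 29 days.
Total: 3 + 59 + 29 = 91 days.
91 is a multiple of 7, so the 28th of January, 1854 falls on the same weekday: Saturday.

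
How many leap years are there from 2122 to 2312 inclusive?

46

Years divisible by 4: 2124, 2128, …, 2312 — 48 in all.
Of these, 2200, 2300 are divisible by 100 but not 400, so not leap.
Leap years: 48 − 2 = 46.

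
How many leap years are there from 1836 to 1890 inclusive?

14

Years divisible by 4: 1836, 1840, …, 1888 — 14 in all.
No century exceptions apply. Count: 14.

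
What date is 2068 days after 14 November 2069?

14 July 2075

Count 2068 days after November 14, 2069:
November 14, 2069 → November 14, 2070: 365 days.
November 14, 2070 → November 14, 2071: 365 days.
November 14, 2071 → November 14, 2072: 366 days (2072 is a leap year).
November 14, 2072 → November 14, 2073: 365 days.
November 14, 2073 → November 14, 2074: 365 days.
November 2074: 30 − 14 = 16 days remain.
Then December (31), January (31), February 2075 (28), March (31), April (30), May (31), June (30): 31 + 31 + 28 + 31 + 30 + 31 + 30 = 212 days.
July 1–14, 2075: 14 days.
Residual: 242 days.
Total: 2068 days.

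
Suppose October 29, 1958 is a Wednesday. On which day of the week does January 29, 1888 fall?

Count forward from the earlier date (January 29, 1888) to the later (October 29, 1958):
From January 29, 1888 to January 29, 1958: 70 years, of which 17 contain a Feb 29 — 53×365 + 17×366 = 25567 days.
(1900 is not a leap year (divisible by 100 but not 400).)
January 1958: 31 − 29 = 2 days remain.
Then February 1958 (28), March (31), April (30), May (31), June (30), July (31), August (31), September (30): 28 + 31 + 30 + 31 + 30 + 31 + 31 + 30 = 242 days.
October 1–29, 1958: 29 days.
Residual: 273 days.
Total: 25840 days.
25840 mod 7 = 3, so 3 days before Wednesday is Sunday.

Sunday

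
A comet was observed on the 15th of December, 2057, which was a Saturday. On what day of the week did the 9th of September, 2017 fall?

Saturday

Count forward from the earlier date (September 9, 2017) to the later (December 15, 2057):
Day-of-year of September 9, 2017: 252.
Day-of-year of December 15, 2057: 349.
2017 has 365 days, so 365 − 252 = 113 days remain in 2017.
Full years 2018–2056: 29 common + 10 leap = 29×365 + 10×366 = 14245 days.
Total: 113 + 14245 + 349 = 14707 days.
14707 is a multiple of 7, so the 9th of September, 2017 falls on the same weekday: Saturday.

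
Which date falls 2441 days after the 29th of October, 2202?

the 5th of July, 2209

Count 2441 days after October 29, 2202:
Day-of-year of October 29, 2202: 302.
Day-of-year of July 5, 2209: 186.
2202 has 365 days, so 365 − 302 = 63 days remain in 2202.
Full years: 2203: 365; 2204: 366; 2205: 365; 2206: 365; 2207: 365; 2208: 366. Sum = 2192.
Total: 63 + 2192 + 186 = 2441 days.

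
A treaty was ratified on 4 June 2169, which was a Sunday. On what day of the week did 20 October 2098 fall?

Monday

Count forward from the earlier date (October 20, 2098) to the later (June 4, 2169):
Day-of-year of October 20, 2098: 293.
Day-of-year of June 4, 2169: 155.
2098 has 365 days, so 365 − 293 = 72 days remain in 2098.
Full years 2099–2168: 53 common + 17 leap = 53×365 + 17×366 = 25567 days.
Total: 72 + 25567 + 155 = 25794 days.
25794 mod 7 = 6, so 6 days before Sunday is Monday.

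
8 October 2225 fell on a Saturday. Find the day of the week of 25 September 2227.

October 2225: 31 − 8 = 23 days remain.
Then 22 full months totalling 669 days.
September 1–25, 2227: 25 days.
Total: 23 + 669 + 25 = 717 days.
717 mod 7 = 3, so 3 days after Saturday is Tuesday.

Tuesday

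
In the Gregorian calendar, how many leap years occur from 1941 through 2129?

Years divisible by 4: 1944, 1948, …, 2128 — 47 in all.
Of these, 2100 is divisible by 100 but not 400, so not leap.
2000 is divisible by 400, so still leap.
Leap years: 47 − 1 = 46.

46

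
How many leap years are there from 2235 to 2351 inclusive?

28

Years divisible by 4: 2236, 2240, …, 2348 — 29 in all.
Of these, 2300 is divisible by 100 but not 400, so not leap.
Leap years: 29 − 1 = 28.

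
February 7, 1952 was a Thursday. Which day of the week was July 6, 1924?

Sunday

Count forward from the earlier date (July 6, 1924) to the later (February 7, 1952):
Day-of-year of July 6, 1924: 188.
Day-of-year of February 7, 1952: 38.
1924 has 366 days, so 366 − 188 = 178 days remain in 1924.
Full years 1925–1951: 21 common + 6 leap = 21×365 + 6×366 = 9861 days.
Total: 178 + 9861 + 38 = 10077 days.
10077 mod 7 = 4, so 4 days before Thursday is Sunday.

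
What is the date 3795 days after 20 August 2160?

10 January 2171

Count 3795 days after August 20, 2160:
Day-of-year of August 20, 2160: 233.
Day-of-year of January 10, 2171: 10.
2160 has 366 days, so 366 − 233 = 133 days remain in 2160.
Full years 2161–2170: 8 common + 2 leap = 8×365 + 2×366 = 3652 days.
Total: 133 + 3652 + 10 = 3795 days.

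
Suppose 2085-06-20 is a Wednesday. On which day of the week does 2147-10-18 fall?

Wednesday

From June 20, 2085 to June 20, 2147: 62 years, of which 14 contain a Feb 29 — 48×365 + 14×366 = 22644 days.
(2100 is not a leap year (divisible by 100 but not 400).)
June 2147: 30 − 20 = 10 days remain.
Then July (31), August (31), September (30): 31 + 31 + 30 = 92 days.
October 1–18, 2147: 18 days.
Residual: 120 days.
Total: 22764 days.
22764 is a multiple of 7, so 2147-10-18 falls on the same weekday: Wednesday.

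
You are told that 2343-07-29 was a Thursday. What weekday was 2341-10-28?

Tuesday

Count forward from the earlier date (October 28, 2341) to the later (July 29, 2343):
Day-of-year of October 28, 2341: 301.
Day-of-year of July 29, 2343: 210.
2341 has 365 days, so 365 − 301 = 64 days remain in 2341.
Full years: 2342: 365. Sum = 365.
Total: 64 + 365 + 210 = 639 days.
639 mod 7 = 2, so 2 days before Thursday is Tuesday.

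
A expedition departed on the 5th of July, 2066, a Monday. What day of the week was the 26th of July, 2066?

Monday

Within July 2066: 26 − 5 = 21 days.
21 is a multiple of 7, so the 26th of July, 2066 falls on the same weekday: Monday.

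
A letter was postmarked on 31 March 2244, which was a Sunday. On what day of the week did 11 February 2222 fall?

Monday

Count forward from the earlier date (February 11, 2222) to the later (March 31, 2244):
Day-of-year of February 11, 2222: 42.
Day-of-year of March 31, 2244: 91.
2222 has 365 days, so 365 − 42 = 323 days remain in 2222.
Full years 2223–2243: 16 common + 5 leap = 16×365 + 5×366 = 7670 days.
Total: 323 + 7670 + 91 = 8084 days.
8084 mod 7 = 6, so 6 days before Sunday is Monday.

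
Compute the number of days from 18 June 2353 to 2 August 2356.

Day-of-year of June 18, 2353: 169.
Day-of-year of August 2, 2356: 215.
2353 has 365 days, so 365 − 169 = 196 days remain in 2353.
Full years: 2354: 365; 2355: 365. Sum = 730.
Total: 196 + 730 + 215 = 1141 days.

1141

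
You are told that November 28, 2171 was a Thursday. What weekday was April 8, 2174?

Friday

Day-of-year of November 28, 2171: 332.
Day-of-year of April 8, 2174: 98.
2171 has 365 days, so 365 − 332 = 33 days remain in 2171.
Full years: 2172: 366; 2173: 365. Sum = 731.
Total: 33 + 731 + 98 = 862 days.
862 mod 7 = 1, so 1 day after Thursday is Friday.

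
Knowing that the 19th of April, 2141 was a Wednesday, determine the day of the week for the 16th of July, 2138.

Count forward from the earlier date (July 16, 2138) to the later (April 19, 2141):
Day-of-year of July 16, 2138: 197.
Day-of-year of April 19, 2141: 109.
2138 has 365 days, so 365 − 197 = 168 days remain in 2138.
Full years: 2139: 365; 2140: 366. Sum = 731.
Total: 168 + 731 + 109 = 1008 days.
1008 is a multiple of 7, so the 16th of July, 2138 falls on the same weekday: Wednesday.

Wednesday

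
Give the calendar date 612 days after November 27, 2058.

July 31, 2060

Count 612 days after November 27, 2058:
Day-of-year of November 27, 2058: 331.
Day-of-year of July 31, 2060: 213.
2058 has 365 days, so 365 − 331 = 34 days remain in 2058.
Full years: 2059: 365. Sum = 365.
Total: 34 + 365 + 213 = 612 days.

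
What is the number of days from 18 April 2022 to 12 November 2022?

April 2022: 30 − 18 = 12 days remain.
Then May (31), June (30), July (31), August (31), September (30), October (31): 31 + 30 + 31 + 31 + 30 + 31 = 184 days.
November 1–12, 2022: 12 days.
Total: 12 + 184 + 12 = 208 days.

208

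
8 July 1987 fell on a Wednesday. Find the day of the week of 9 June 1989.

July 8, 1987 → July 8, 1988: 366 days (1988 is a leap year).
July 1988: 31 − 8 = 23 days remain.
Then 10 full months totalling 304 days.
June 1–9, 1989: 9 days.
Residual: 336 days.
Total: 702 days.
702 mod 7 = 2, so 2 days after Wednesday is Friday.

Friday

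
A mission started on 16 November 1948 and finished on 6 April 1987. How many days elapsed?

14020

Day-of-year of November 16, 1948: 321.
Day-of-year of April 6, 1987: 96.
1948 has 366 days, so 366 − 321 = 45 days remain in 1948.
Full years 1949–1986: 29 common + 9 leap = 29×365 + 9×366 = 13879 days.
Total: 45 + 13879 + 96 = 14020 days.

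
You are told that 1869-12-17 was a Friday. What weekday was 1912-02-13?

Tuesday

Day-of-year of December 17, 1869: 351.
Day-of-year of February 13, 1912: 44.
1869 has 365 days, so 365 − 351 = 14 days remain in 1869.
Full years 1870–1911: 33 common + 9 leap = 33×365 + 9×366 = 15339 days.
Total: 14 + 15339 + 44 = 15397 days.
15397 mod 7 = 4, so 4 days after Friday is Tuesday.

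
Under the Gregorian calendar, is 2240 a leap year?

2240 is a leap year.

Yes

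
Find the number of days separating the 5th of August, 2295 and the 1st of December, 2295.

August 2295: 31 − 5 = 26 days remain.
Then September (30), October (31), November (30): 30 + 31 + 30 = 91 days.
December 1, 2295: 1 day.
Total: 26 + 91 + 1 = 118 days.

118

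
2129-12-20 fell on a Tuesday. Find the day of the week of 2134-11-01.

Monday

December 20, 2129 → December 20, 2130: 365 days.
December 20, 2130 → December 20, 2131: 365 days.
December 20, 2131 → December 20, 2132: 366 days (2132 is a leap year).
December 20, 2132 → December 20, 2133: 365 days.
December 2133: 31 − 20 = 11 days remain.
Then 10 full months totalling 304 days.
November 1, 2134: 1 day.
Residual: 316 days.
Total: 1777 days.
1777 mod 7 = 6, so 6 days after Tuesday is Monday.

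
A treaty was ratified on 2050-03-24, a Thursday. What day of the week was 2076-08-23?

Sunday

Day-of-year of March 24, 2050: 83.
Day-of-year of August 23, 2076: 236.
2050 has 365 days, so 365 − 83 = 282 days remain in 2050.
Full years 2051–2075: 19 common + 6 leap = 19×365 + 6×366 = 9131 days.
Total: 282 + 9131 + 236 = 9649 days.
9649 mod 7 = 3, so 3 days after Thursday is Sunday.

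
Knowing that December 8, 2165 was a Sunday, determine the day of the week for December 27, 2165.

Within December 2165: 27 − 8 = 19 days.
19 mod 7 = 5, so 5 days after Sunday is Friday.

Friday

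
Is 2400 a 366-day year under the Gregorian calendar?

2400 is a leap year (divisible by 400).

Yes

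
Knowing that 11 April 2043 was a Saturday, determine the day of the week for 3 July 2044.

Sunday

April 2043: 30 − 11 = 19 days remain.
Then 14 full months totalling 427 days.
July 1–3, 2044: 3 days.
Total: 19 + 427 + 3 = 449 days.
449 mod 7 = 1, so 1 day after Saturday is Sunday.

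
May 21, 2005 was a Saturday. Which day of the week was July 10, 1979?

Count forward from the earlier date (July 10, 1979) to the later (May 21, 2005):
From July 10, 1979 to July 10, 2004: 25 years, of which 7 contain a Feb 29 — 18×365 + 7×366 = 9132 days.
(2000 is a leap year (divisible by 400).)
July 2004: 31 − 10 = 21 days remain.
Then 9 full months totalling 273 days.
May 1–21, 2005: 21 days.
Residual: 315 days.
Total: 9447 days.
9447 mod 7 = 4, so 4 days before Saturday is Tuesday.

Tuesday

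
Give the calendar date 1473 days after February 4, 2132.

February 16, 2136

Count 1473 days after February 4, 2132:
Day-of-year of February 4, 2132: 35.
Day-of-year of February 16, 2136: 47.
2132 has 366 days, so 366 − 35 = 331 days remain in 2132.
Full years: 2133: 365; 2134: 365; 2135: 365. Sum = 1095.
Total: 331 + 1095 + 47 = 1473 days.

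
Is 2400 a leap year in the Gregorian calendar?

Yes

2400 is a leap year (divisible by 400).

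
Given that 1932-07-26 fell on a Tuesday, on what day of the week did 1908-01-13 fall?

Count forward from the earlier date (January 13, 1908) to the later (July 26, 1932):
Day-of-year of January 13, 1908: 13.
Day-of-year of July 26, 1932: 208.
1908 has 366 days, so 366 − 13 = 353 days remain in 1908.
Full years 1909–1931: 18 common + 5 leap = 18×365 + 5×366 = 8400 days.
Total: 353 + 8400 + 208 = 8961 days.
8961 mod 7 = 1, so 1 day before Tuesday is Monday.

Monday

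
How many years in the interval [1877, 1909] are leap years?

Years divisible by 4 in [1877, 1909]: 1880, 1884, 1888, 1892, 1896, 1900, 1904, 1908.
Of these, 1900 is divisible by 100 but not 400, so not leap.
Leap years: 8 − 1 = 7.

7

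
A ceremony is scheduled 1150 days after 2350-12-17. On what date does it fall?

2354-02-09

Count 1150 days after December 17, 2350:
December 17, 2350 → December 17, 2351: 365 days.
December 17, 2351 → December 17, 2352: 366 days (2352 is a leap year).
December 17, 2352 → December 17, 2353: 365 days.
December 2353: 31 − 17 = 14 days remain.
Then January (31): 31 days.
February 1–9, 2354: 9 days (2354 is not a leap year).
Residual: 54 days.
Total: 1150 days.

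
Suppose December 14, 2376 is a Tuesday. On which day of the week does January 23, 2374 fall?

Count forward from the earlier date (January 23, 2374) to the later (December 14, 2376):
January 23, 2374 → January 23, 2375: 365 days.
January 23, 2375 → January 23, 2376: 365 days.
January 2376: 31 − 23 = 8 days remain.
Then 10 full months totalling 304 days.
December 1–14, 2376: 14 days.
Residual: 326 days.
Total: 1056 days.
1056 mod 7 = 6, so 6 days before Tuesday is Wednesday.

Wednesday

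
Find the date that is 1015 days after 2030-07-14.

2033-04-24

Count 1015 days after July 14, 2030:
Day-of-year of July 14, 2030: 195.
Day-of-year of April 24, 2033: 114.
2030 has 365 days, so 365 − 195 = 170 days remain in 2030.
Full years: 2031: 365; 2032: 366. Sum = 731.
Total: 170 + 731 + 114 = 1015 days.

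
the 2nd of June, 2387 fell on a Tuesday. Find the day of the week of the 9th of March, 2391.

June 2, 2387 → June 2, 2388: 366 days (2388 is a leap year).
June 2, 2388 → June 2, 2389: 365 days.
June 2, 2389 → June 2, 2390: 365 days.
June 2390: 30 − 2 = 28 days remain.
Then July (31), August (31), September (30), October (31), November (30), December (31), January (31), February 2391 (28): 31 + 31 + 30 + 31 + 30 + 31 + 31 + 28 = 243 days.
March 1–9, 2391: 9 days.
Residual: 280 days.
Total: 1376 days.
1376 mod 7 = 4, so 4 days after Tuesday is Saturday.

Saturday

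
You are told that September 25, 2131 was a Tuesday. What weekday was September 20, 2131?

Count forward from the earlier date (September 20, 2131) to the later (September 25, 2131):
Within September 2131: 25 − 20 = 5 days.
5 mod 7 = 5, so 5 days before Tuesday is Thursday.

Thursday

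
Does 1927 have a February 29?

1927 is not a leap year.

No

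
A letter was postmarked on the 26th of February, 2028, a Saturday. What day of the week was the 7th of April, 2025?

Monday

Count forward from the earlier date (April 7, 2025) to the later (February 26, 2028):
April 7, 2025 → April 7, 2026: 365 days.
April 7, 2026 → April 7, 2027: 365 days.
April 2027: 30 − 7 = 23 days remain.
Then 9 full months totalling 276 days.
February 1–26, 2028: 26 days (2028 is a leap year).
Residual: 325 days.
Total: 1055 days.
1055 mod 7 = 5, so 5 days before Saturday is Monday.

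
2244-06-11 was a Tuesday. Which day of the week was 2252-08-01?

Day-of-year of June 11, 2244: 163.
Day-of-year of August 1, 2252: 214.
2244 has 366 days, so 366 − 163 = 203 days remain in 2244.
Full years 2245–2251: 6 common + 1 leap = 6×365 + 1×366 = 2556 days.
Total: 203 + 2556 + 214 = 2973 days.
2973 mod 7 = 5, so 5 days after Tuesday is Sunday.

Sunday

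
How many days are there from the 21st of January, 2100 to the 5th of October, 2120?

From January 21, 2100 to January 21, 2120: 20 years, of which 4 contain a Feb 29 — 16×365 + 4×366 = 7304 days.
(2100 is not a leap year (divisible by 100 but not 400).)
January 2120: 31 − 21 = 10 days remain.
Then February 2120 (29), March (31), April (30), May (31), June (30), July (31), August (31), September (30): 29 + 31 + 30 + 31 + 30 + 31 + 31 + 30 = 243 days.
October 1–5, 2120: 5 days.
Residual: 258 days.
Total: 7562 days.

7562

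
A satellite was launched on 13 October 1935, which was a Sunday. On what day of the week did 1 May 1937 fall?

October 13, 1935 → October 13, 1936: 366 days (1936 is a leap year).
October 1936: 31 − 13 = 18 days remain.
Then November (30), December (31), January (31), February 1937 (28), March (31), April (30): 30 + 31 + 31 + 28 + 31 + 30 = 181 days.
May 1, 1937: 1 day.
Residual: 200 days.
Total: 566 days.
566 mod 7 = 6, so 6 days after Sunday is Saturday.

Saturday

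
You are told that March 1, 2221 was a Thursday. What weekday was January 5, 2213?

Tuesday

Count forward from the earlier date (January 5, 2213) to the later (March 1, 2221):
Day-of-year of January 5, 2213: 5.
Day-of-year of March 1, 2221: 60.
2213 has 365 days, so 365 − 5 = 360 days remain in 2213.
Full years 2214–2220: 5 common + 2 leap = 5×365 + 2×366 = 2557 days.
Total: 360 + 2557 + 60 = 2977 days.
2977 mod 7 = 2, so 2 days before Thursday is Tuesday.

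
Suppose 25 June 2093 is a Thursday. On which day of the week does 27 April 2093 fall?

Monday

Count forward from the earlier date (April 27, 2093) to the later (June 25, 2093):
April 2093: 30 − 27 = 3 days remain.
Then May (31): 31 days.
June 1–25, 2093: 25 days.
Total: 3 + 31 + 25 = 59 days.
59 mod 7 = 3, so 3 days before Thursday is Monday.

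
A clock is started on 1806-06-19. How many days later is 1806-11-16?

150

June 1806: 30 − 19 = 11 days remain.
Then July (31), August (31), September (30), October (31): 31 + 31 + 30 + 31 = 123 days.
November 1–16, 1806: 16 days.
Total: 11 + 123 + 16 = 150 days.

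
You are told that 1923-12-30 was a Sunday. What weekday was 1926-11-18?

Day-of-year of December 30, 1923: 364.
Day-of-year of November 18, 1926: 322.
1923 has 365 days, so 365 − 364 = 1 days remain in 1923.
Full years: 1924: 366; 1925: 365. Sum = 731.
Total: 1 + 731 + 322 = 1054 days.
1054 mod 7 = 4, so 4 days after Sunday is Thursday.

Thursday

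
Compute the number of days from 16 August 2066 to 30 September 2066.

45

August 2066: 31 − 16 = 15 days remain.
September 1–30, 2066: 30 days.
Total: 15 + 30 = 45 days.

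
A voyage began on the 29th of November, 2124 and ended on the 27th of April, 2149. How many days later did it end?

8915

Day-of-year of November 29, 2124: 334.
Day-of-year of April 27, 2149: 117.
2124 has 366 days, so 366 − 334 = 32 days remain in 2124.
Full years 2125–2148: 18 common + 6 leap = 18×365 + 6×366 = 8766 days.
Total: 32 + 8766 + 117 = 8915 days.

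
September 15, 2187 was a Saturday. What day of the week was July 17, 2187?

Count forward from the earlier date (July 17, 2187) to the later (September 15, 2187):
July 2187: 31 − 17 = 14 days remain.
Then August (31): 31 days.
September 1–15, 2187: 15 days.
Total: 14 + 31 + 15 = 60 days.
60 mod 7 = 4, so 4 days before Saturday is Tuesday.

Tuesday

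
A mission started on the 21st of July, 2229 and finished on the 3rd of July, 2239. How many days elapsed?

3634

From July 21, 2229 to July 21, 2238: 9 years, of which 2 contain a Feb 29 — 7×365 + 2×366 = 3287 days.
July 2238: 31 − 21 = 10 days remain.
Then 11 full months totalling 334 days.
July 1–3, 2239: 3 days.
Residual: 347 days.
Total: 3634 days.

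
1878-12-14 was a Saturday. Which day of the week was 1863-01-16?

Count forward from the earlier date (January 16, 1863) to the later (December 14, 1878):
Day-of-year of January 16, 1863: 16.
Day-of-year of December 14, 1878: 348.
1863 has 365 days, so 365 − 16 = 349 days remain in 1863.
Full years 1864–1877: 10 common + 4 leap = 10×365 + 4×366 = 5114 days.
Total: 349 + 5114 + 348 = 5811 days.
5811 mod 7 = 1, so 1 day before Saturday is Friday.

Friday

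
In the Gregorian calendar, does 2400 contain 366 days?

Yes

2400 is a leap year (divisible by 400).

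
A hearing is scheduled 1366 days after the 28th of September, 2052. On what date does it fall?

the 25th of June, 2056

Count 1366 days after September 28, 2052:
Day-of-year of September 28, 2052: 272.
Day-of-year of June 25, 2056: 177.
2052 has 366 days, so 366 − 272 = 94 days remain in 2052.
Full years: 2053: 365; 2054: 365; 2055: 365. Sum = 1095.
Total: 94 + 1095 + 177 = 1366 days.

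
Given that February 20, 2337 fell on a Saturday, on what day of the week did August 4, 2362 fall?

Day-of-year of February 20, 2337: 51.
Day-of-year of August 4, 2362: 216.
2337 has 365 days, so 365 − 51 = 314 days remain in 2337.
Full years 2338–2361: 18 common + 6 leap = 18×365 + 6×366 = 8766 days.
Total: 314 + 8766 + 216 = 9296 days.
9296 is a multiple of 7, so August 4, 2362 falls on the same weekday: Saturday.

Saturday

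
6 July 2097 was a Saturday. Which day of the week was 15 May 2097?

Count forward from the earlier date (May 15, 2097) to the later (July 6, 2097):
May 2097: 31 − 15 = 16 days remain.
Then June (30): 30 days.
July 1–6, 2097: 6 days.
Total: 16 + 30 + 6 = 52 days.
52 mod 7 = 3, so 3 days before Saturday is Wednesday.

Wednesday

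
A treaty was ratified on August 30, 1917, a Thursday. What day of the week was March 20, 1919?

Day-of-year of August 30, 1917: 242.
Day-of-year of March 20, 1919: 79.
1917 has 365 days, so 365 − 242 = 123 days remain in 1917.
Full years: 1918: 365. Sum = 365.
Total: 123 + 365 + 79 = 567 days.
567 is a multiple of 7, so March 20, 1919 falls on the same weekday: Thursday.

Thursday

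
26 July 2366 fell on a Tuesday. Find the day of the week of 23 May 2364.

Count forward from the earlier date (May 23, 2364) to the later (July 26, 2366):
May 2364: 31 − 23 = 8 days remain.
Then 25 full months totalling 760 days.
July 1–26, 2366: 26 days.
Total: 8 + 760 + 26 = 794 days.
794 mod 7 = 3, so 3 days before Tuesday is Saturday.

Saturday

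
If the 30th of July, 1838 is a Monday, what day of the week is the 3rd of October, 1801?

Count forward from the earlier date (October 3, 1801) to the later (July 30, 1838):
Day-of-year of October 3, 1801: 276.
Day-of-year of July 30, 1838: 211.
1801 has 365 days, so 365 − 276 = 89 days remain in 1801.
Full years 1802–1837: 27 common + 9 leap = 27×365 + 9×366 = 13149 days.
Total: 89 + 13149 + 211 = 13449 days.
13449 mod 7 = 2, so 2 days before Monday is Saturday.

Saturday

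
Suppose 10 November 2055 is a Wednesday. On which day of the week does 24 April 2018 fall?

Count forward from the earlier date (April 24, 2018) to the later (November 10, 2055):
From April 24, 2018 to April 24, 2055: 37 years, of which 9 contain a Feb 29 — 28×365 + 9×366 = 13514 days.
April 2055: 30 − 24 = 6 days remain.
Then May (31), June (30), July (31), August (31), September (30), October (31): 31 + 30 + 31 + 31 + 30 + 31 = 184 days.
November 1–10, 2055: 10 days.
Residual: 200 days.
Total: 13714 days.
13714 mod 7 = 1, so 1 day before Wednesday is Tuesday.

Tuesday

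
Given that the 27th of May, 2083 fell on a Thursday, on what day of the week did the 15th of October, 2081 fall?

Wednesday

Count forward from the earlier date (October 15, 2081) to the later (May 27, 2083):
October 2081: 31 − 15 = 16 days remain.
Then 18 full months totalling 546 days.
May 1–27, 2083: 27 days.
Total: 16 + 546 + 27 = 589 days.
589 mod 7 = 1, so 1 day before Thursday is Wednesday.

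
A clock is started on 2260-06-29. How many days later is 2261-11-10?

499

Day-of-year of June 29, 2260: 181.
Day-of-year of November 10, 2261: 314.
2260 has 366 days, so 366 − 181 = 185 days remain in 2260.
Total: 185 + 314 = 499 days.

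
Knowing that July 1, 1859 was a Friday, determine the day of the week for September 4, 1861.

Wednesday

July 1, 1859 → July 1, 1860: 366 days (1860 is a leap year).
July 1, 1860 → July 1, 1861: 365 days.
July 1861: 31 − 1 = 30 days remain.
Then August (31): 31 days.
September 1–4, 1861: 4 days.
Residual: 65 days.
Total: 796 days.
796 mod 7 = 5, so 5 days after Friday is Wednesday.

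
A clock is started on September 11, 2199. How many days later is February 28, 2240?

Day-of-year of September 11, 2199: 254.
Day-of-year of February 28, 2240: 59.
2199 has 365 days, so 365 − 254 = 111 days remain in 2199.
Full years 2200–2239: 31 common + 9 leap = 31×365 + 9×366 = 14609 days.
Total: 111 + 14609 + 59 = 14779 days.

14779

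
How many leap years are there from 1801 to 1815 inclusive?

3

Years divisible by 4 in [1801, 1815]: 1804, 1808, 1812.
No century exceptions apply. Count: 3.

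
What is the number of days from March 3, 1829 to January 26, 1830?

329

Day-of-year of March 3, 1829: 62.
Day-of-year of January 26, 1830: 26.
1829 has 365 days, so 365 − 62 = 303 days remain in 1829.
Total: 303 + 26 = 329 days.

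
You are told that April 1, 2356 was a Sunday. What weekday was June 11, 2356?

Monday

April 2356: 30 − 1 = 29 days remain.
Then May (31): 31 days.
June 1–11, 2356: 11 days.
Total: 29 + 31 + 11 = 71 days.
71 mod 7 = 1, so 1 day after Sunday is Monday.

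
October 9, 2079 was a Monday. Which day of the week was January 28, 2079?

Count forward from the earlier date (January 28, 2079) to the later (October 9, 2079):
January 2079: 31 − 28 = 3 days remain.
Then February 2079 (28), March (31), April (30), May (31), June (30), July (31), August (31), September (30): 28 + 31 + 30 + 31 + 30 + 31 + 31 + 30 = 242 days.
October 1–9, 2079: 9 days.
Total: 3 + 242 + 9 = 254 days.
254 mod 7 = 2, so 2 days before Monday is Saturday.

Saturday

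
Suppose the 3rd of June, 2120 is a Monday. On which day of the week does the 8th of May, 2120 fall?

Count forward from the earlier date (May 8, 2120) to the later (June 3, 2120):
May 2120: 31 − 8 = 23 days remain.
June 1–3, 2120: 3 days.
Total: 23 + 3 = 26 days.
26 mod 7 = 5, so 5 days before Monday is Wednesday.

Wednesday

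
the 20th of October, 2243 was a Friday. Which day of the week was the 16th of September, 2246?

Wednesday

October 20, 2243 → October 20, 2244: 366 days (2244 is a leap year).
October 20, 2244 → October 20, 2245: 365 days.
October 2245: 31 − 20 = 11 days remain.
Then 10 full months totalling 304 days.
September 1–16, 2246: 16 days.
Residual: 331 days.
Total: 1062 days.
1062 mod 7 = 5, so 5 days after Friday is Wednesday.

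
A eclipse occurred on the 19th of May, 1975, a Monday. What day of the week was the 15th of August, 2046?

From May 19, 1975 to May 19, 2046: 71 years, of which 18 contain a Feb 29 — 53×365 + 18×366 = 25933 days.
(2000 is a leap year (divisible by 400).)
May 2046: 31 − 19 = 12 days remain.
Then June (30), July (31): 30 + 31 = 61 days.
August 1–15, 2046: 15 days.
Residual: 88 days.
Total: 26021 days.
26021 mod 7 = 2, so 2 days after Monday is Wednesday.

Wednesday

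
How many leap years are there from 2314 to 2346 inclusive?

8

Years divisible by 4 in [2314, 2346]: 2316, 2320, 2324, 2328, 2332, 2336, 2340, 2344.
No century exceptions apply. Count: 8.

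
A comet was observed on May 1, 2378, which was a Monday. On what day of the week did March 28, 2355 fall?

Count forward from the earlier date (March 28, 2355) to the later (May 1, 2378):
Day-of-year of March 28, 2355: 87.
Day-of-year of May 1, 2378: 121.
2355 has 365 days, so 365 − 87 = 278 days remain in 2355.
Full years 2356–2377: 16 common + 6 leap = 16×365 + 6×366 = 8036 days.
Total: 278 + 8036 + 121 = 8435 days.
8435 is a multiple of 7, so March 28, 2355 falls on the same weekday: Monday.

Monday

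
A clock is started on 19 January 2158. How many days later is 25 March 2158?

65

January 2158: 31 − 19 = 12 days remain.
Then February 2158 (28): 28 days.
March 1–25, 2158: 25 days.
Total: 12 + 28 + 25 = 65 days.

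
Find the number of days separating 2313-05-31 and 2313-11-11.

164

May 2313: 31 − 31 = 0 days remain.
Then June (30), July (31), August (31), September (30), October (31): 30 + 31 + 31 + 30 + 31 = 153 days.
November 1–11, 2313: 11 days.
Total: 0 + 153 + 11 = 164 days.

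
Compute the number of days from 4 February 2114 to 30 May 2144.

From February 4, 2114 to February 4, 2144: 30 years, of which 7 contain a Feb 29 — 23×365 + 7×366 = 10957 days.
February 2144: 29 − 4 = 25 days remain (2144 is a leap year, so February has 29 days).
Then March (31), April (30): 31 + 30 = 61 days.
May 1–30, 2144: 30 days.
Residual: 116 days.
Total: 11073 days.

11073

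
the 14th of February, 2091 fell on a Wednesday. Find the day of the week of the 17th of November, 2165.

Day-of-year of February 14, 2091: 45.
Day-of-year of November 17, 2165: 321.
2091 has 365 days, so 365 − 45 = 320 days remain in 2091.
Full years 2092–2164: 55 common + 18 leap = 55×365 + 18×366 = 26663 days.
Total: 320 + 26663 + 321 = 27304 days.
27304 mod 7 = 4, so 4 days after Wednesday is Sunday.

Sunday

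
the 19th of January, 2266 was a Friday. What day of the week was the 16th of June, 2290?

Monday

From January 19, 2266 to January 19, 2290: 24 years, of which 6 contain a Feb 29 — 18×365 + 6×366 = 8766 days.
January 2290: 31 − 19 = 12 days remain.
Then February 2290 (28), March (31), April (30), May (31): 28 + 31 + 30 + 31 = 120 days.
June 1–16, 2290: 16 days.
Residual: 148 days.
Total: 8914 days.
8914 mod 7 = 3, so 3 days after Friday is Monday.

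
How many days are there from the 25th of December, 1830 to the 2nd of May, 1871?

Day-of-year of December 25, 1830: 359.
Day-of-year of May 2, 1871: 122.
1830 has 365 days, so 365 − 359 = 6 days remain in 1830.
Full years 1831–1870: 30 common + 10 leap = 30×365 + 10×366 = 14610 days.
Total: 6 + 14610 + 122 = 14738 days.

14738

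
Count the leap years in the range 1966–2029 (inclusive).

16

Years divisible by 4: 1968, 1972, …, 2028 — 16 in all.
2000 is divisible by 400, so still leap.
No century exceptions apply. Count: 16.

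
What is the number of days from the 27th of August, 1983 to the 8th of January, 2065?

29720

From August 27, 1983 to August 27, 2064: 81 years, of which 21 contain a Feb 29 — 60×365 + 21×366 = 29586 days.
(2000 is a leap year (divisible by 400).)
August 2064: 31 − 27 = 4 days remain.
Then September (30), October (31), November (30), December (31): 30 + 31 + 30 + 31 = 122 days.
January 1–8, 2065: 8 days.
Residual: 134 days.
Total: 29720 days.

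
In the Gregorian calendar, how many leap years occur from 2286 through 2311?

5

Years divisible by 4 in [2286, 2311]: 2288, 2292, 2296, 2300, 2304, 2308.
Of these, 2300 is divisible by 100 but not 400, so not leap.
Leap years: 6 − 1 = 5.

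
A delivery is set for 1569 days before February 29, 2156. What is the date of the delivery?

November 13, 2151

Count 1569 days before February 29, 2156:
November 13, 2151 → November 13, 2152: 366 days (2152 is a leap year).
November 13, 2152 → November 13, 2153: 365 days.
November 13, 2153 → November 13, 2154: 365 days.
November 13, 2154 → November 13, 2155: 365 days.
November 2155: 30 − 13 = 17 days remain.
Then December (31), January (31): 31 + 31 = 62 days.
February 1–29, 2156: 29 days (2156 is a leap year).
Residual: 108 days.
Total: 1569 days.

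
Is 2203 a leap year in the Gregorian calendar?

2203 is not a leap year.

No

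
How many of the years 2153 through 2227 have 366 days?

Years divisible by 4: 2156, 2160, …, 2224 — 18 in all.
Of these, 2200 is divisible by 100 but not 400, so not leap.
Leap years: 18 − 1 = 17.

17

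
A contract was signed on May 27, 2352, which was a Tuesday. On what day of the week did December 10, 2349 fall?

Saturday

Count forward from the earlier date (December 10, 2349) to the later (May 27, 2352):
December 10, 2349 → December 10, 2350: 365 days.
December 10, 2350 → December 10, 2351: 365 days.
December 2351: 31 − 10 = 21 days remain.
Then January (31), February 2352 (29), March (31), April (30): 31 + 29 + 31 + 30 = 121 days.
May 1–27, 2352: 27 days.
Residual: 169 days.
Total: 899 days.
899 mod 7 = 3, so 3 days before Tuesday is Saturday.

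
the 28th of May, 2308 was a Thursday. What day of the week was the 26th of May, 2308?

Count forward from the earlier date (May 26, 2308) to the later (May 28, 2308):
Within May 2308: 28 − 26 = 2 days.
2 mod 7 = 2, so 2 days before Thursday is Tuesday.

Tuesday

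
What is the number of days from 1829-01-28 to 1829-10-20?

January 1829: 31 − 28 = 3 days remain.
Then February 1829 (28), March (31), April (30), May (31), June (30), July (31), August (31), September (30): 28 + 31 + 30 + 31 + 30 + 31 + 31 + 30 = 242 days.
October 1–20, 1829: 20 days.
Total: 3 + 242 + 20 = 265 days.

265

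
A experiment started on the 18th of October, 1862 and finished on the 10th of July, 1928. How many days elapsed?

24006

Day-of-year of October 18, 1862: 291.
Day-of-year of July 10, 1928: 192.
1862 has 365 days, so 365 − 291 = 74 days remain in 1862.
Full years 1863–1927: 50 common + 15 leap = 50×365 + 15×366 = 23740 days.
Total: 74 + 23740 + 192 = 24006 days.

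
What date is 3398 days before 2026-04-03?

2016-12-13

Count 3398 days before April 3, 2026:
From December 13, 2016 to December 13, 2025: 9 years, of which 2 contain a Feb 29 — 7×365 + 2×366 = 3287 days.
December 2025: 31 − 13 = 18 days remain.
Then January (31), February 2026 (28), March (31): 31 + 28 + 31 = 90 days.
April 1–3, 2026: 3 days.
Residual: 111 days.
Total: 3398 days.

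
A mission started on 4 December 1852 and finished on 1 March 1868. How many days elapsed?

From December 4, 1852 to December 4, 1867: 15 years, of which 3 contain a Feb 29 — 12×365 + 3×366 = 5478 days.
December 1867: 31 − 4 = 27 days remain.
Then January (31), February 1868 (29): 31 + 29 = 60 days.
March 1, 1868: 1 day.
Residual: 88 days.
Total: 5566 days.

5566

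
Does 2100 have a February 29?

2100 is not a leap year (divisible by 100 but not 400).

No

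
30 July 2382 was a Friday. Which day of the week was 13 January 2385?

Sunday

Day-of-year of July 30, 2382: 211.
Day-of-year of January 13, 2385: 13.
2382 has 365 days, so 365 − 211 = 154 days remain in 2382.
Full years: 2383: 365; 2384: 366. Sum = 731.
Total: 154 + 731 + 13 = 898 days.
898 mod 7 = 2, so 2 days after Friday is Sunday.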